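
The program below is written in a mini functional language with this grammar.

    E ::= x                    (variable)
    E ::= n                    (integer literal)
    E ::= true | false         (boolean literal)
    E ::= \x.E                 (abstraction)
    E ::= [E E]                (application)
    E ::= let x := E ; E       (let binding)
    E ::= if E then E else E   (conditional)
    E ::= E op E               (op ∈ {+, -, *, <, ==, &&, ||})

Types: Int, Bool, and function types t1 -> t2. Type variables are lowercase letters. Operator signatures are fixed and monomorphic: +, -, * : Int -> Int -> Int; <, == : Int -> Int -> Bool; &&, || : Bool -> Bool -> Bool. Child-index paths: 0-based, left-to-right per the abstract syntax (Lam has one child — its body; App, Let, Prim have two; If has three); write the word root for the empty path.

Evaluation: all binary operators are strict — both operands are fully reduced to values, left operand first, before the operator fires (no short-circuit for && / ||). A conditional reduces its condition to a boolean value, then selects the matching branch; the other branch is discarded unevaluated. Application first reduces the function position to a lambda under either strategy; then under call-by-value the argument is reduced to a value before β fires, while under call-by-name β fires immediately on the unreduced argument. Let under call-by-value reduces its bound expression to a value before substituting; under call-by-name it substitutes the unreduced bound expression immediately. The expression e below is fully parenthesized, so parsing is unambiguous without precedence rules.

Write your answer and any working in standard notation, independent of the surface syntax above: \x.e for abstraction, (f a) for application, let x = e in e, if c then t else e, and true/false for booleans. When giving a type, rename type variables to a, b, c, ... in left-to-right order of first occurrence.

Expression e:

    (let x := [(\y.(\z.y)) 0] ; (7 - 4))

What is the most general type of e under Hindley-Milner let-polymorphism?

Trace:
y : a
\z._ : b -> a
\y._ : a -> b -> a
  unify a -> b -> a ~ Int -> c
  unify a ~ Int
  unify b -> Int ~ c
_ _ : b -> Int
let x : forall. b -> Int
  unify Int ~ Int
  unify Int ~ Int

Answer: Int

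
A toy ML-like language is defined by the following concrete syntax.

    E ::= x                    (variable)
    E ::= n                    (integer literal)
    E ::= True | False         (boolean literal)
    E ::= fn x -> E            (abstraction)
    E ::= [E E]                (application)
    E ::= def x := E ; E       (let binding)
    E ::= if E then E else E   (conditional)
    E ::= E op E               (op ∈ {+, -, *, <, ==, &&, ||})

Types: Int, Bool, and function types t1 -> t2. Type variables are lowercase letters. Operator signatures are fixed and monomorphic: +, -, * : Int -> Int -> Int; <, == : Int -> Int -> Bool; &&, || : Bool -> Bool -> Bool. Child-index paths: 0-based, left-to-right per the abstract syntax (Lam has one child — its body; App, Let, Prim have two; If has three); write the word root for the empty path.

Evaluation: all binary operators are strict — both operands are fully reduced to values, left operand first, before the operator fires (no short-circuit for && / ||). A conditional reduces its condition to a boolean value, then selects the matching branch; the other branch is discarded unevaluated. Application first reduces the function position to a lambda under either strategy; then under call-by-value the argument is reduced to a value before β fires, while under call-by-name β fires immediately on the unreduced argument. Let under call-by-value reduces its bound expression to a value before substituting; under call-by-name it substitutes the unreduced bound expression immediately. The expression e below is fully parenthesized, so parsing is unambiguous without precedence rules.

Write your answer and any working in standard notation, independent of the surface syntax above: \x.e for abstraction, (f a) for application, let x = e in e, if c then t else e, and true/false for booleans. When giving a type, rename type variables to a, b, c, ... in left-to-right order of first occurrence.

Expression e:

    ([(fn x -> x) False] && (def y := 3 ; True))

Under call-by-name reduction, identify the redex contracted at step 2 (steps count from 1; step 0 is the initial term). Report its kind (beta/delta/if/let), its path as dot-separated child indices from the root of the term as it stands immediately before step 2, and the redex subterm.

Answer: let at 1 : (let y = 3 in true)

Derivation:
step 0: (((\x.x) false) && (let y = 3 in true))
step 1: [beta@0] (false && (let y = 3 in true))
step 2: [let@1] (false && true)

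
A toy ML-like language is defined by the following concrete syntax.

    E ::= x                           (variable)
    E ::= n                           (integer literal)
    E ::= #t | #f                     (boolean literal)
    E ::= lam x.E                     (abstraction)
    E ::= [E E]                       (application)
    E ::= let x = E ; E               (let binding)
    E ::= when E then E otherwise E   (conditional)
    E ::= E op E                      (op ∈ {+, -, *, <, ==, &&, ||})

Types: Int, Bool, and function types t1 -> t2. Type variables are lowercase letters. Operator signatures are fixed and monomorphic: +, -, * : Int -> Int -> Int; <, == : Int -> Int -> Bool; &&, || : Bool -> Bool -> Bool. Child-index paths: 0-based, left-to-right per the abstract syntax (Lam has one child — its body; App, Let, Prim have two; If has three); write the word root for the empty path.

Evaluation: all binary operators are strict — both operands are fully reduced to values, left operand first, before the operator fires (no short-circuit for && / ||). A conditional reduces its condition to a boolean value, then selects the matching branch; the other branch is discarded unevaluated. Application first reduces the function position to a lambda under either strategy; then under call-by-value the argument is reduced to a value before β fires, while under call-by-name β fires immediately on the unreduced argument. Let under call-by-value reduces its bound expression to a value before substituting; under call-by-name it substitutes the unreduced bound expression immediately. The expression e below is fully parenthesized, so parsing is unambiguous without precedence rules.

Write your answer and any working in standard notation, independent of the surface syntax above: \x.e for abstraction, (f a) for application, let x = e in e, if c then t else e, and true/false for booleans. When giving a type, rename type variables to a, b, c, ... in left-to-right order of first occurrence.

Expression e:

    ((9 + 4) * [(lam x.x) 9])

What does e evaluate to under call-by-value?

Answer: 117

Trace:
step 0: ((9 + 4) * ((\x.x) 9))
step 1: [delta@0] (13 * ((\x.x) 9))
step 2: [beta@1] (13 * 9)
step 3: [delta@root] 117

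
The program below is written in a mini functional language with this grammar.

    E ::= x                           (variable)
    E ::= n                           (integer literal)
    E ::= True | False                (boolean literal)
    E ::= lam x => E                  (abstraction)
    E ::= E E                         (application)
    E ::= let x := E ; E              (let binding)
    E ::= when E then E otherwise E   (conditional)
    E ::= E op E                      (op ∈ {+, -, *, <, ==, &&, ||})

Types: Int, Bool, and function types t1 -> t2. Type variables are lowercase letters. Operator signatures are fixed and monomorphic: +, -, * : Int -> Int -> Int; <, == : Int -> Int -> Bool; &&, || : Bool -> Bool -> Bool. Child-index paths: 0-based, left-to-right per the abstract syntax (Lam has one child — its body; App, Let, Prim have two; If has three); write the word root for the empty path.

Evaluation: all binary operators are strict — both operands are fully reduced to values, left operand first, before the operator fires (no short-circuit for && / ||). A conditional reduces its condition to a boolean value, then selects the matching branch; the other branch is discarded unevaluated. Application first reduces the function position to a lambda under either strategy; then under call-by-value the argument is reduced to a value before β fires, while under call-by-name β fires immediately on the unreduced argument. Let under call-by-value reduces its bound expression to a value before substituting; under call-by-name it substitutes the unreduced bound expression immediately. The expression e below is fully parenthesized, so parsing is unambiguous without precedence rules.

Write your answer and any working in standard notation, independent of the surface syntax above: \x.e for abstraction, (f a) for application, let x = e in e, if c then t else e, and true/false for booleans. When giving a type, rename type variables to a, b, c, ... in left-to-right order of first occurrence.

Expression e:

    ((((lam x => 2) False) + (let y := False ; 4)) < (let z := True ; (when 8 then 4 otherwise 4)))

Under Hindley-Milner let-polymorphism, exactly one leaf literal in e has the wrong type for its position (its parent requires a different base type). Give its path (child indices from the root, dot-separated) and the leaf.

Working:
\x._ : a -> Int
  unify a -> Int ~ Bool -> b
  unify a ~ Bool
  unify Int ~ b
_ _ : Int
  unify Int ~ Int
let y : Bool
  unify Int ~ Int
  unify Int ~ Int
let z : Bool
  unify Int ~ Bool
  FAIL: mismatch Int ~ Bool

Answer: 1.1.0 : 8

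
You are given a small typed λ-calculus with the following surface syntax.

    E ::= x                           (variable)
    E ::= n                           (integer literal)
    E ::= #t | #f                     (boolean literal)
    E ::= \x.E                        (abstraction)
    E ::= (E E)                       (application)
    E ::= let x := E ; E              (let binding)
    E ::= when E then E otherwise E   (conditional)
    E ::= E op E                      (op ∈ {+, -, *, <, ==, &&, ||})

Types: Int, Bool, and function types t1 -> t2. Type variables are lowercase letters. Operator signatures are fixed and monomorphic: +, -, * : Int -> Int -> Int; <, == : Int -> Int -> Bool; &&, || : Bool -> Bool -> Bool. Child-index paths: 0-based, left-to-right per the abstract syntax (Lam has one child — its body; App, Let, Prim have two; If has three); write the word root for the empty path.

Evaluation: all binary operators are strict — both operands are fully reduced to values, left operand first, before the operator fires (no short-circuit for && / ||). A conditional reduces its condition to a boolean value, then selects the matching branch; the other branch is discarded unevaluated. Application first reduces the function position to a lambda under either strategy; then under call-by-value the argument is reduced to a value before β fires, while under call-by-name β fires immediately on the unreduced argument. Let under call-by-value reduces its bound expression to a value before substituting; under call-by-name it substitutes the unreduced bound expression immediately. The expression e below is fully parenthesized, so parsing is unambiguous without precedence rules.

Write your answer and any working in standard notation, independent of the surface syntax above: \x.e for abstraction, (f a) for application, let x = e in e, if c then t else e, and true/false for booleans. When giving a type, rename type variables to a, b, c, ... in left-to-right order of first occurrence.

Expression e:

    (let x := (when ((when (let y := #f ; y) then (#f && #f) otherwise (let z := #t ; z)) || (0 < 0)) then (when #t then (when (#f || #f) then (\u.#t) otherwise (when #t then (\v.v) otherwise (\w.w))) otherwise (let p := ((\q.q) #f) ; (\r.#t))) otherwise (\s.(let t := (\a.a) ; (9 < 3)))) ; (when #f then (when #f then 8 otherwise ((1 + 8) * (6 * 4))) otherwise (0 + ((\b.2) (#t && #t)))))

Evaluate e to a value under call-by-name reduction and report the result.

Answer: 2

Derivation:
step 0: (let x = (if ((if (let y = false in y) then (false && false) else (let z = true in z)) || (0 < 0)) then (if true then (if (false || false) then (\u.true) else (if true then (\v.v) else (\w.w))) else (let p = ((\q.q) false) in (\r.true))) else (\s.(let t = (\a.a) in (9 < 3)))) in (if false then (if false then 8 else ((1 + 8) * (6 * 4))) else (0 + ((\b.2) (true && true)))))
step 1: [let@root] (if false then (if false then 8 else ((1 + 8) * (6 * 4))) else (0 + ((\b.2) (true && true))))
step 2: [if@root] (0 + ((\b.2) (true && true)))
step 3: [beta@1] (0 + 2)
step 4: [delta@root] 2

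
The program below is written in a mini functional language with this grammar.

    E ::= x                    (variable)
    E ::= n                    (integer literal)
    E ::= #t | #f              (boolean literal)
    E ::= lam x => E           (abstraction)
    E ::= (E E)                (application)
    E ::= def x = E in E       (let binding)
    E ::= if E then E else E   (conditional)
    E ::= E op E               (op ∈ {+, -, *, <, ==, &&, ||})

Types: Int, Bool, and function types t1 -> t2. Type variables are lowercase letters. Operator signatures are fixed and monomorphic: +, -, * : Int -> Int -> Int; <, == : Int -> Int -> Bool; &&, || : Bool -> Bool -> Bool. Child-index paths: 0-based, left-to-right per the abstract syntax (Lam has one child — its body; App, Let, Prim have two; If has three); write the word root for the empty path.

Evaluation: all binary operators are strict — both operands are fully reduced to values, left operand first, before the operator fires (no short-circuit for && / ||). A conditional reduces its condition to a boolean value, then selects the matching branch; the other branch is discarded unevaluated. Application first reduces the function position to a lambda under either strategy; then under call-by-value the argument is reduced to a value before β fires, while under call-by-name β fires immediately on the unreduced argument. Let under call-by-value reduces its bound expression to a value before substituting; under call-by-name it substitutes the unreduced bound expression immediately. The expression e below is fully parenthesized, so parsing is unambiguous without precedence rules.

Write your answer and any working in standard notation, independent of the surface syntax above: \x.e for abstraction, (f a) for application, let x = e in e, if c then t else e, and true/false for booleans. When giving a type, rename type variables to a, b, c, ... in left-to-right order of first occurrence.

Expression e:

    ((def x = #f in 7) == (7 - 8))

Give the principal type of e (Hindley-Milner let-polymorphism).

Trace:
let x : Bool
  unify Int ~ Int
  unify Int ~ Int
  unify Int ~ Int
  unify Int ~ Int

Answer: Bool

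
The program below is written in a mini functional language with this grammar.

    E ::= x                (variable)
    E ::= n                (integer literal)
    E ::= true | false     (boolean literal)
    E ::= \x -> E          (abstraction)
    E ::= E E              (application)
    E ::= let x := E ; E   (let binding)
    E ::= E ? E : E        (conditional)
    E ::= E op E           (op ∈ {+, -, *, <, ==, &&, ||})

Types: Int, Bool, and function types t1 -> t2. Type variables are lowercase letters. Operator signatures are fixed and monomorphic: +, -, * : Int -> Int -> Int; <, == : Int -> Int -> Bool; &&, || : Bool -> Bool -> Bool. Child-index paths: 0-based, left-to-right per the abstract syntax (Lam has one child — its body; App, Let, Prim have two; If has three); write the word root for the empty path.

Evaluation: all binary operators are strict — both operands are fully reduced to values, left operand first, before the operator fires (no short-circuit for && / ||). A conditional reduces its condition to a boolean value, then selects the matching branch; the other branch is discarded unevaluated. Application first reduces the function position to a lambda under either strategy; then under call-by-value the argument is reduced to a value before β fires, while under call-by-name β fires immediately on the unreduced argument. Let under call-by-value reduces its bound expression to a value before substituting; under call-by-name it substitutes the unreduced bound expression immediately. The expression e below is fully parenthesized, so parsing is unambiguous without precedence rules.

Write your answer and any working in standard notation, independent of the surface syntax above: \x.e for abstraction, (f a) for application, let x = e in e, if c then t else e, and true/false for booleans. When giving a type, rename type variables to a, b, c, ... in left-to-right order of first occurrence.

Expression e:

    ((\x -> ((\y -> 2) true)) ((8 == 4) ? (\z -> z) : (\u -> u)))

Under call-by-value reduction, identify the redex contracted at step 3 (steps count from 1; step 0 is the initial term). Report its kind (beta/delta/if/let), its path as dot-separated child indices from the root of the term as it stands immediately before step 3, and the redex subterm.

Answer: beta at root : ((\x.((\y.2) true)) (\u.u))

Derivation:
step 0: ((\x.((\y.2) true)) (if (8 == 4) then (\z.z) else (\u.u)))
step 1: [delta@1.0] ((\x.((\y.2) true)) (if false then (\z.z) else (\u.u)))
step 2: [if@1] ((\x.((\y.2) true)) (\u.u))
step 3: [beta@root] ((\y.2) true)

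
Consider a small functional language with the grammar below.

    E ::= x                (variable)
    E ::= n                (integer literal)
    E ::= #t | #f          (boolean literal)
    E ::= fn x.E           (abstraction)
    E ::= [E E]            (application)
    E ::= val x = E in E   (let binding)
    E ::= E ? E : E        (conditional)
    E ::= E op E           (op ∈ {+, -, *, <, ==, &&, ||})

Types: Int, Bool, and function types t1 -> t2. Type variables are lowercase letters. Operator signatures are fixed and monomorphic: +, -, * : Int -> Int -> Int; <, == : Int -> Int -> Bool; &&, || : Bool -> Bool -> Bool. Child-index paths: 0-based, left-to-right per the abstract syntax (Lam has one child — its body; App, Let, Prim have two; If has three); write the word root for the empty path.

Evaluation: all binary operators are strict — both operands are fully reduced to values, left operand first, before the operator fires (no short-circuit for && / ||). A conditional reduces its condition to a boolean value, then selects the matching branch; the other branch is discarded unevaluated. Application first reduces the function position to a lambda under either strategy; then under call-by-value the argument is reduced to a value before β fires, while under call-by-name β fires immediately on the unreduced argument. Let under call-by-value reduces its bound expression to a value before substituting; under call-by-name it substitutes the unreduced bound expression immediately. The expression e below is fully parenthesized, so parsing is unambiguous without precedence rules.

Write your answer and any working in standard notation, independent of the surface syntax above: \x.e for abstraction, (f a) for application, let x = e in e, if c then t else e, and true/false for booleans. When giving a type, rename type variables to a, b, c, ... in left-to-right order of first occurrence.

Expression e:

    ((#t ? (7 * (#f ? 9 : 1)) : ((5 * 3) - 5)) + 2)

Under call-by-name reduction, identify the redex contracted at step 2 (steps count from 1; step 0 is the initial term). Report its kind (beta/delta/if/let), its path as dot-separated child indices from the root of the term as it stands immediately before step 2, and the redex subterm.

Answer: if at 0.1 : (if false then 9 else 1)

Derivation:
step 0: ((if true then (7 * (if false then 9 else 1)) else ((5 * 3) - 5)) + 2)
step 1: [if@0] ((7 * (if false then 9 else 1)) + 2)
step 2: [if@0.1] ((7 * 1) + 2)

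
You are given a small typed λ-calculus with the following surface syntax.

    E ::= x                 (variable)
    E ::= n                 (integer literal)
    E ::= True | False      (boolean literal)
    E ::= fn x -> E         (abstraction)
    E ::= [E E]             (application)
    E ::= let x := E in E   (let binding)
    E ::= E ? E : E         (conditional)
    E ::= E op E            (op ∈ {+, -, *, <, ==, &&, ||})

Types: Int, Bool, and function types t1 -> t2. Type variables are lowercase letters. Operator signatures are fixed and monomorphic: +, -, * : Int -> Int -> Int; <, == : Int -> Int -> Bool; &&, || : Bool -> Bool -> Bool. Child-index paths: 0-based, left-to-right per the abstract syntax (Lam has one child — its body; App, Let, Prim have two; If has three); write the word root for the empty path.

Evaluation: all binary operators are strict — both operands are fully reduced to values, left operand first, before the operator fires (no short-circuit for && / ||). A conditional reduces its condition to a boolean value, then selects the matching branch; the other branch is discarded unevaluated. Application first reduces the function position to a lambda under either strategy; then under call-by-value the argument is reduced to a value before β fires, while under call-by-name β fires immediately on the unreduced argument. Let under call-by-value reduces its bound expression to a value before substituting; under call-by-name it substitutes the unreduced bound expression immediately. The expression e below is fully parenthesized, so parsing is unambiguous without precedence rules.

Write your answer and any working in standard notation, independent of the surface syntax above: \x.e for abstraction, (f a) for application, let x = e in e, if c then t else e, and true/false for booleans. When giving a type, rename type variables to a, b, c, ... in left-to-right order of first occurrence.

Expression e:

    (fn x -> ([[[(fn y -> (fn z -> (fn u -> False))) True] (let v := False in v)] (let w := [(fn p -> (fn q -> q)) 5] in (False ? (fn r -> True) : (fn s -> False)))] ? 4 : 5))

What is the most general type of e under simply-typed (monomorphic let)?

Derivation:
\u._ : d -> Bool
\z._ : c -> d -> Bool
\y._ : b -> c -> d -> Bool
  unify b -> c -> d -> Bool ~ Bool -> e
  unify b ~ Bool
  unify c -> d -> Bool ~ e
_ _ : c -> d -> Bool
let v : Bool
v : Bool
  unify c -> d -> Bool ~ Bool -> f
  unify c ~ Bool
  unify d -> Bool ~ f
_ _ : d -> Bool
q : h
\q._ : h -> h
\p._ : g -> h -> h
  unify g -> h -> h ~ Int -> i
  unify g ~ Int
  unify h -> h ~ i
_ _ : h -> h
let w : h -> h
  unify Bool ~ Bool
\r._ : j -> Bool
\s._ : k -> Bool
  unify j -> Bool ~ k -> Bool
  unify j ~ k
  unify Bool ~ Bool
  unify d -> Bool ~ (k -> Bool) -> l
  unify d ~ k -> Bool
  unify Bool ~ l
_ _ : Bool
  unify Bool ~ Bool
  unify Int ~ Int
\x._ : a -> Int

Answer: a -> Int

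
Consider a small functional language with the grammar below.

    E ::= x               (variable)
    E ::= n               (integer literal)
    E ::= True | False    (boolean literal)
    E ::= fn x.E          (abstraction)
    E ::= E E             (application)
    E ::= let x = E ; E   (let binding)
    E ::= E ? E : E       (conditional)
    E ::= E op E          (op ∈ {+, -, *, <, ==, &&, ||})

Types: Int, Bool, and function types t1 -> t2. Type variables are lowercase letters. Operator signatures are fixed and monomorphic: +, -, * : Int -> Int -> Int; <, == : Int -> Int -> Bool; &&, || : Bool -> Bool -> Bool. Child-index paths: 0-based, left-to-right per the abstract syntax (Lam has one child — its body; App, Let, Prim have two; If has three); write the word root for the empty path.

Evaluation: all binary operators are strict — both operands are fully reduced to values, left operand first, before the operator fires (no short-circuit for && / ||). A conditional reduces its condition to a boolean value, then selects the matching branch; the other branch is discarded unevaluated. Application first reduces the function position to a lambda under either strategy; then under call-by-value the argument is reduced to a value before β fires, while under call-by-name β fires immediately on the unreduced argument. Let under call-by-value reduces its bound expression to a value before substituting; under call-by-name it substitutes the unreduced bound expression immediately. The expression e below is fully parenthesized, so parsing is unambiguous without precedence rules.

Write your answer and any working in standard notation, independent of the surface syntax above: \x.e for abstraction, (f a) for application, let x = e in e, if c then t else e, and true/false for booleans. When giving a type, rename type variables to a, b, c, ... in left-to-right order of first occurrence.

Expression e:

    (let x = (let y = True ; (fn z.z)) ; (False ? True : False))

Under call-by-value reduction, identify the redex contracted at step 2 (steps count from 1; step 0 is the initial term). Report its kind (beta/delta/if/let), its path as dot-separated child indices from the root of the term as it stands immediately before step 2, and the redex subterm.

Answer: let at root : (let x = (\z.z) in (if false then true else false))

Working:
step 0: (let x = (let y = true in (\z.z)) in (if false then true else false))
step 1: [let@0] (let x = (\z.z) in (if false then true else false))
step 2: [let@root] (if false then true else false)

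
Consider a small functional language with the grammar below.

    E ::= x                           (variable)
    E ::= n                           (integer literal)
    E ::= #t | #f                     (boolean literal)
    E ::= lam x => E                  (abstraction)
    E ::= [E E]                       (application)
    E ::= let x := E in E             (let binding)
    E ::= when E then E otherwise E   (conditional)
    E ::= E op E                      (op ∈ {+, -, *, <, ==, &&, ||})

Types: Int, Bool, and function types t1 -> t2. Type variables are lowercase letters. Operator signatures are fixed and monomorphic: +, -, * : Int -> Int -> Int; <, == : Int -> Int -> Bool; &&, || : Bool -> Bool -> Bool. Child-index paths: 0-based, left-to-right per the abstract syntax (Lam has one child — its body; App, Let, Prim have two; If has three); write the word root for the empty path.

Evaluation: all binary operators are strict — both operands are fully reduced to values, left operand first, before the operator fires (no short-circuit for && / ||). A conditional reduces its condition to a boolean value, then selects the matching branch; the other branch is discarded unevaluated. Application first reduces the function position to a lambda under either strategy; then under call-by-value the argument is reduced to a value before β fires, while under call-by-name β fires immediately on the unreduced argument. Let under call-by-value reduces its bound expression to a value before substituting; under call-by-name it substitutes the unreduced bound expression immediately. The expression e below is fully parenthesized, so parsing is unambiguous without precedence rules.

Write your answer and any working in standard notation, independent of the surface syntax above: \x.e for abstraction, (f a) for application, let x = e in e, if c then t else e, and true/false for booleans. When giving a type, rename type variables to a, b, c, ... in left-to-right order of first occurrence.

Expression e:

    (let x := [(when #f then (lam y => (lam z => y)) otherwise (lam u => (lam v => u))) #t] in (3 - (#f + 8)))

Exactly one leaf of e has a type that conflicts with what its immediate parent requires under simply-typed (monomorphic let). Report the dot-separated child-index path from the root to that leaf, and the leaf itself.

Answer: 1.1.0 : false

Derivation:
  unify Bool ~ Bool
y : a
\z._ : b -> a
\y._ : a -> b -> a
u : c
\v._ : d -> c
\u._ : c -> d -> c
  unify a -> b -> a ~ c -> d -> c
  unify a ~ c
  unify b -> c ~ d -> c
  unify b ~ d
  unify c ~ c
  unify c -> d -> c ~ Bool -> e
  unify c ~ Bool
  unify d -> Bool ~ e
_ _ : d -> Bool
let x : d -> Bool
  unify Int ~ Int
  unify Bool ~ Int
  FAIL: mismatch Bool ~ Int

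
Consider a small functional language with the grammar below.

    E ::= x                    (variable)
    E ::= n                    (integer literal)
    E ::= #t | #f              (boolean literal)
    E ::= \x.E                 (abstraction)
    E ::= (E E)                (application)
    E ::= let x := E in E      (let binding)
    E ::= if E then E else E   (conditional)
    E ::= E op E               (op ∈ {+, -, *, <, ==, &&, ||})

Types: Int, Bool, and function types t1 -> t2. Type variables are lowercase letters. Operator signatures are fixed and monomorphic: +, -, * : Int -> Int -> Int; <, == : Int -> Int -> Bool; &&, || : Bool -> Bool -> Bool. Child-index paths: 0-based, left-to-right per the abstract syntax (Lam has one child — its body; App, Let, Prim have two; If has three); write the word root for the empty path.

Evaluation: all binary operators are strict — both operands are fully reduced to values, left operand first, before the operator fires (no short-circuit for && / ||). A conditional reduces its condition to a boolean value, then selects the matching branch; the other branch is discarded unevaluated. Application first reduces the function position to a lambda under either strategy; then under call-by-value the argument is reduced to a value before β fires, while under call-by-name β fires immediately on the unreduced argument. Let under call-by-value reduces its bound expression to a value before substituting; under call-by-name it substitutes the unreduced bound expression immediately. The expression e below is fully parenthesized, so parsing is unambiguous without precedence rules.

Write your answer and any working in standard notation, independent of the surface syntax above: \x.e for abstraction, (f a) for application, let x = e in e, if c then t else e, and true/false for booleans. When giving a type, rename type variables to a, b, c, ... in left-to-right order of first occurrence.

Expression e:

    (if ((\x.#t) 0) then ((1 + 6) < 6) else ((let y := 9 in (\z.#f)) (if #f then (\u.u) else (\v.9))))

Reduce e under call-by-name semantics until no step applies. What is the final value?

Answer: false

Derivation:
step 0: (if ((\x.true) 0) then ((1 + 6) < 6) else ((let y = 9 in (\z.false)) (if false then (\u.u) else (\v.9))))
step 1: [beta@0] (if true then ((1 + 6) < 6) else ((let y = 9 in (\z.false)) (if false then (\u.u) else (\v.9))))
step 2: [if@root] ((1 + 6) < 6)
step 3: [delta@0] (7 < 6)
step 4: [delta@root] false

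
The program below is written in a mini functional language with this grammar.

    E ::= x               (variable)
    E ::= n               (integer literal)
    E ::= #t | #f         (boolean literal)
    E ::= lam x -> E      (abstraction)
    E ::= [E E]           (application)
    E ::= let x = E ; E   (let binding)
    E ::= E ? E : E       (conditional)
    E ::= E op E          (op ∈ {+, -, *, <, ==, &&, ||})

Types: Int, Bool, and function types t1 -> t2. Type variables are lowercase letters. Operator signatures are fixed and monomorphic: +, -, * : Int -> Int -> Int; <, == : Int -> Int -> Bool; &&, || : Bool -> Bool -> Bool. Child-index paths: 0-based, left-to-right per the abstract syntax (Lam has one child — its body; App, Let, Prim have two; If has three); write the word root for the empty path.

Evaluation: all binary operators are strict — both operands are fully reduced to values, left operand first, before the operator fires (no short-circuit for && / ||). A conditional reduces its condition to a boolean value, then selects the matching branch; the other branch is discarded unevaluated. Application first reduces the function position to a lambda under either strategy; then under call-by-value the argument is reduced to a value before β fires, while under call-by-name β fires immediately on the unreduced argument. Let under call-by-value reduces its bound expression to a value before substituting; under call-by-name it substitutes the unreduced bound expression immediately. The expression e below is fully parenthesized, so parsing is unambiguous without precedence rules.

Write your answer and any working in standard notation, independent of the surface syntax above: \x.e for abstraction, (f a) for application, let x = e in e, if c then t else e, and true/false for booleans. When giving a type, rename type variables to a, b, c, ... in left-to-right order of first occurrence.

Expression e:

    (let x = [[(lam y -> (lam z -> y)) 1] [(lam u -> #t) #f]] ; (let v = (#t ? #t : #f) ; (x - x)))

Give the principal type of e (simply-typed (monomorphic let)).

Answer: Int

Trace:
y : a
\z._ : b -> a
\y._ : a -> b -> a
  unify a -> b -> a ~ Int -> c
  unify a ~ Int
  unify b -> Int ~ c
_ _ : b -> Int
\u._ : d -> Bool
  unify d -> Bool ~ Bool -> e
  unify d ~ Bool
  unify Bool ~ e
_ _ : Bool
  unify b -> Int ~ Bool -> f
  unify b ~ Bool
  unify Int ~ f
_ _ : Int
let x : Int
  unify Bool ~ Bool
  unify Bool ~ Bool
let v : Bool
x : Int
  unify Int ~ Int
x : Int
  unify Int ~ Int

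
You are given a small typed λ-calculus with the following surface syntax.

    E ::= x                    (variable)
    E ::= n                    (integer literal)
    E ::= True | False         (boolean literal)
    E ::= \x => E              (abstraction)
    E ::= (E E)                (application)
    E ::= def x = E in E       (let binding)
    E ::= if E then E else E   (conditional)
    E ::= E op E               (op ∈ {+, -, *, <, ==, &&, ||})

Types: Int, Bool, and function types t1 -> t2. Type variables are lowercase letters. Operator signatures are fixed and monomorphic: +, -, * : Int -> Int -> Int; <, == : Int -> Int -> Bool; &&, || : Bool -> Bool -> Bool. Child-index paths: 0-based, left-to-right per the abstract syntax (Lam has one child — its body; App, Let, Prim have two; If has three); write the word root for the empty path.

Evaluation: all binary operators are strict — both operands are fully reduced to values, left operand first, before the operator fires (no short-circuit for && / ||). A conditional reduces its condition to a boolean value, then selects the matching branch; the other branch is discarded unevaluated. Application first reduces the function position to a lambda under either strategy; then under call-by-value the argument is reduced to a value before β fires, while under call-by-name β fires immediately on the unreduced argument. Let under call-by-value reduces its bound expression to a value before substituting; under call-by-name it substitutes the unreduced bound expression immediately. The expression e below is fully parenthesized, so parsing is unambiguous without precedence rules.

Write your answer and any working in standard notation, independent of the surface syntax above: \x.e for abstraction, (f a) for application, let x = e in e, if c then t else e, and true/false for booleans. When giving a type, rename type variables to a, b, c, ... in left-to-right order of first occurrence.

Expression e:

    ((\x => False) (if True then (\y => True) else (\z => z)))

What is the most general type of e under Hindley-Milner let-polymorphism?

Working:
\x._ : a -> Bool
  unify Bool ~ Bool
\y._ : b -> Bool
z : c
\z._ : c -> c
  unify b -> Bool ~ c -> c
  unify b ~ c
  unify Bool ~ c
  unify a -> Bool ~ (Bool -> Bool) -> d
  unify a ~ Bool -> Bool
  unify Bool ~ d
_ _ : Bool

Answer: Bool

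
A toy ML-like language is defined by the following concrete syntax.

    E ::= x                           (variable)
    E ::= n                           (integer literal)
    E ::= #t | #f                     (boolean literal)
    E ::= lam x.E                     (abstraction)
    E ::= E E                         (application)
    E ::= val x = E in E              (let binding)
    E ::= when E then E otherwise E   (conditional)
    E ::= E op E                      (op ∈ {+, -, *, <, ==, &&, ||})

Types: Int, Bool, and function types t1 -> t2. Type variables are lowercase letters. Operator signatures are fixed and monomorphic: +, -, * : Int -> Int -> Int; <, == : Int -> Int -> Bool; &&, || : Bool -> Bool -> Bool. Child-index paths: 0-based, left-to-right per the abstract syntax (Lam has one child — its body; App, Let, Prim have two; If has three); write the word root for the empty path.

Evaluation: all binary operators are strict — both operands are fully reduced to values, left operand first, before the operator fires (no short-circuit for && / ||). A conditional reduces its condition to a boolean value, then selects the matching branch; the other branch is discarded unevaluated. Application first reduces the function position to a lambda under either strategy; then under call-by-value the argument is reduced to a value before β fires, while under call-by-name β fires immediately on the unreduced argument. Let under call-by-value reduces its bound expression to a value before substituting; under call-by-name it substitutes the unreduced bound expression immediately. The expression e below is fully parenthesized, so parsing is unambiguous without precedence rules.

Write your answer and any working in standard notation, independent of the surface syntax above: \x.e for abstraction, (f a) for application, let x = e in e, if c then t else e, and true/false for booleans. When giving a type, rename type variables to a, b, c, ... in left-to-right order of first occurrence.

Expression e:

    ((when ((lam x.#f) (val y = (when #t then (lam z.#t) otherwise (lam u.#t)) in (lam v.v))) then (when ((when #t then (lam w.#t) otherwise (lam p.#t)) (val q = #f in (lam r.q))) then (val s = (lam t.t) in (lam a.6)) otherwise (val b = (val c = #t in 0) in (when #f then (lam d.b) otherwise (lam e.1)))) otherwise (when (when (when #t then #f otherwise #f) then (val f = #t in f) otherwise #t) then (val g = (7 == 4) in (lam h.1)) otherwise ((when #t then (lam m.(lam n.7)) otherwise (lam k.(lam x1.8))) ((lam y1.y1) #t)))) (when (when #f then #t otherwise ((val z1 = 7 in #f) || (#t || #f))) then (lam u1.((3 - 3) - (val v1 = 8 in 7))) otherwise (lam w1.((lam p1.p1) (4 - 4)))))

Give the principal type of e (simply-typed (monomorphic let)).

Derivation:
\x._ : a -> Bool
  unify Bool ~ Bool
\z._ : b -> Bool
\u._ : c -> Bool
  unify b -> Bool ~ c -> Bool
  unify b ~ c
  unify Bool ~ Bool
let y : c -> Bool
v : d
\v._ : d -> d
  unify a -> Bool ~ (d -> d) -> e
  unify a ~ d -> d
  unify Bool ~ e
_ _ : Bool
  unify Bool ~ Bool
  unify Bool ~ Bool
\w._ : f -> Bool
\p._ : g -> Bool
  unify f -> Bool ~ g -> Bool
  unify f ~ g
  unify Bool ~ Bool
let q : Bool
q : Bool
\r._ : h -> Bool
  unify g -> Bool ~ (h -> Bool) -> i
  unify g ~ h -> Bool
  unify Bool ~ i
_ _ : Bool
  unify Bool ~ Bool
t : j
\t._ : j -> j
let s : j -> j
\a._ : k -> Int
let c : Bool
let b : Int
  unify Bool ~ Bool
b : Int
\d._ : l -> Int
\e._ : m -> Int
  unify l -> Int ~ m -> Int
  unify l ~ m
  unify Int ~ Int
  unify k -> Int ~ m -> Int
  unify k ~ m
  unify Int ~ Int
  unify Bool ~ Bool
  unify Bool ~ Bool
  unify Bool ~ Bool
let f : Bool
f : Bool
  unify Bool ~ Bool
  unify Bool ~ Bool
  unify Int ~ Int
  unify Int ~ Int
let g : Bool
\h._ : n -> Int
  unify Bool ~ Bool
\n._ : p -> Int
\m._ : o -> p -> Int
\x1._ : r -> Int
\k._ : q -> r -> Int
  unify o -> p -> Int ~ q -> r -> Int
  unify o ~ q
  unify p -> Int ~ r -> Int
  unify p ~ r
  unify Int ~ Int
y1 : s
\y1._ : s -> s
  unify s -> s ~ Bool -> t
  unify s ~ Bool
  unify Bool ~ t
_ _ : Bool
  unify q -> r -> Int ~ Bool -> u
  unify q ~ Bool
  unify r -> Int ~ u
_ _ : r -> Int
  unify n -> Int ~ r -> Int
  unify n ~ r
  unify Int ~ Int
  unify m -> Int ~ r -> Int
  unify m ~ r
  unify Int ~ Int
  unify Bool ~ Bool
let z1 : Int
  unify Bool ~ Bool
  unify Bool ~ Bool
  unify Bool ~ Bool
  unify Bool ~ Bool
  unify Bool ~ Bool
  unify Bool ~ Bool
  unify Int ~ Int
  unify Int ~ Int
  unify Int ~ Int
let v1 : Int
  unify Int ~ Int
\u1._ : v -> Int
p1 : x
\p1._ : x -> x
  unify Int ~ Int
  unify Int ~ Int
  unify x -> x ~ Int -> y
  unify x ~ Int
  unify Int ~ y
_ _ : Int
\w1._ : w -> Int
  unify v -> Int ~ w -> Int
  unify v ~ w
  unify Int ~ Int
  unify r -> Int ~ (w -> Int) -> z
  unify r ~ w -> Int
  unify Int ~ z
_ _ : Int

Answer: Int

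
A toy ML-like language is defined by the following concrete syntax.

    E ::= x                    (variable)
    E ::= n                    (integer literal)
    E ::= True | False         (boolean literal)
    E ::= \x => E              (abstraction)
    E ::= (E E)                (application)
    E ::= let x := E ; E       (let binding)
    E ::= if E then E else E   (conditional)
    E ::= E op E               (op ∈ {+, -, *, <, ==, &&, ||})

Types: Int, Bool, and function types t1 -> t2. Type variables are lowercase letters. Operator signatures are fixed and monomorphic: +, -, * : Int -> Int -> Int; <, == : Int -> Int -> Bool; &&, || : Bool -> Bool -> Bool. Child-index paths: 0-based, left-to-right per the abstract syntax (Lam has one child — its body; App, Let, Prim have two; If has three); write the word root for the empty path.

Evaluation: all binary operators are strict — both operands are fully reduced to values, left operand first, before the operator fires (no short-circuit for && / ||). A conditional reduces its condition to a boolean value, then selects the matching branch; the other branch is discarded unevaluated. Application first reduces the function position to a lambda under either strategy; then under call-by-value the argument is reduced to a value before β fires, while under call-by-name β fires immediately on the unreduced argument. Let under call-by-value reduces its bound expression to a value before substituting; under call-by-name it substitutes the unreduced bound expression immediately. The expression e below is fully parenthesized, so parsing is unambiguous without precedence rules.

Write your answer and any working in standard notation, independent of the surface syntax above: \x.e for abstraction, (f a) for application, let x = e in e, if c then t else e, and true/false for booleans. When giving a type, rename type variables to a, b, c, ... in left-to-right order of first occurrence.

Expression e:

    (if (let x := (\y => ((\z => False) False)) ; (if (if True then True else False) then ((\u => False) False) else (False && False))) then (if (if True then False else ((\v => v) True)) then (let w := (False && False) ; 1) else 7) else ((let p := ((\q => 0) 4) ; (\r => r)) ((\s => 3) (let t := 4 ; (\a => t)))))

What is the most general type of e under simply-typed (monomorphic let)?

Derivation:
\z._ : b -> Bool
  unify b -> Bool ~ Bool -> c
  unify b ~ Bool
  unify Bool ~ c
_ _ : Bool
\y._ : a -> Bool
let x : a -> Bool
  unify Bool ~ Bool
  unify Bool ~ Bool
  unify Bool ~ Bool
\u._ : d -> Bool
  unify d -> Bool ~ Bool -> e
  unify d ~ Bool
  unify Bool ~ e
_ _ : Bool
  unify Bool ~ Bool
  unify Bool ~ Bool
  unify Bool ~ Bool
  unify Bool ~ Bool
  unify Bool ~ Bool
v : f
\v._ : f -> f
  unify f -> f ~ Bool -> g
  unify f ~ Bool
  unify Bool ~ g
_ _ : Bool
  unify Bool ~ Bool
  unify Bool ~ Bool
  unify Bool ~ Bool
  unify Bool ~ Bool
let w : Bool
  unify Int ~ Int
\q._ : h -> Int
  unify h -> Int ~ Int -> i
  unify h ~ Int
  unify Int ~ i
_ _ : Int
let p : Int
r : j
\r._ : j -> j
\s._ : k -> Int
let t : Int
t : Int
\a._ : l -> Int
  unify k -> Int ~ (l -> Int) -> m
  unify k ~ l -> Int
  unify Int ~ m
_ _ : Int
  unify j -> j ~ Int -> n
  unify j ~ Int
  unify Int ~ n
_ _ : Int
  unify Int ~ Int

Answer: Int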